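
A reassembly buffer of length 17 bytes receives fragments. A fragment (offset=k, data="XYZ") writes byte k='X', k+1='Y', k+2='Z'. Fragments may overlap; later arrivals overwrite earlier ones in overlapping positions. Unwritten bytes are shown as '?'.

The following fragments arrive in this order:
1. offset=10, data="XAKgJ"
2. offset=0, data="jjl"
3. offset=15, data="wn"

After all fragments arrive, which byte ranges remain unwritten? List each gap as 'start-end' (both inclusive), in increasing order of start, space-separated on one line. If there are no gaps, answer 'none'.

Answer: 3-9

Derivation:
Fragment 1: offset=10 len=5
Fragment 2: offset=0 len=3
Fragment 3: offset=15 len=2
Gaps: 3-9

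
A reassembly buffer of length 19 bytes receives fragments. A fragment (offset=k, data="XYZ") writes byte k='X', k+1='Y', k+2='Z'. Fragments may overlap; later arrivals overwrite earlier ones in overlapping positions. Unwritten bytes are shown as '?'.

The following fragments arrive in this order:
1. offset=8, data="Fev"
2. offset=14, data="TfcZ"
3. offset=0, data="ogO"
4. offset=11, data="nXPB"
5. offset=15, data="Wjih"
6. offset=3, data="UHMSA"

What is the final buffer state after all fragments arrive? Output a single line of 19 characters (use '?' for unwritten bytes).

Answer: ogOUHMSAFevnXPBWjih

Derivation:
Fragment 1: offset=8 data="Fev" -> buffer=????????Fev????????
Fragment 2: offset=14 data="TfcZ" -> buffer=????????Fev???TfcZ?
Fragment 3: offset=0 data="ogO" -> buffer=ogO?????Fev???TfcZ?
Fragment 4: offset=11 data="nXPB" -> buffer=ogO?????FevnXPBfcZ?
Fragment 5: offset=15 data="Wjih" -> buffer=ogO?????FevnXPBWjih
Fragment 6: offset=3 data="UHMSA" -> buffer=ogOUHMSAFevnXPBWjih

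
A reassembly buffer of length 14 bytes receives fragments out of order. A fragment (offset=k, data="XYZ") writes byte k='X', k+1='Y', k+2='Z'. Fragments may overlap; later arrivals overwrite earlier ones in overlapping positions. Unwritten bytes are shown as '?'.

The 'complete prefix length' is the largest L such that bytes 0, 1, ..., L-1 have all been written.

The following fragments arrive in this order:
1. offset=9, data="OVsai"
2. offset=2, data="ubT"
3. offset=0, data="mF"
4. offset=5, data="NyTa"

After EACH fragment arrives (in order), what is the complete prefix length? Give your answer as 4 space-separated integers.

Fragment 1: offset=9 data="OVsai" -> buffer=?????????OVsai -> prefix_len=0
Fragment 2: offset=2 data="ubT" -> buffer=??ubT????OVsai -> prefix_len=0
Fragment 3: offset=0 data="mF" -> buffer=mFubT????OVsai -> prefix_len=5
Fragment 4: offset=5 data="NyTa" -> buffer=mFubTNyTaOVsai -> prefix_len=14

Answer: 0 0 5 14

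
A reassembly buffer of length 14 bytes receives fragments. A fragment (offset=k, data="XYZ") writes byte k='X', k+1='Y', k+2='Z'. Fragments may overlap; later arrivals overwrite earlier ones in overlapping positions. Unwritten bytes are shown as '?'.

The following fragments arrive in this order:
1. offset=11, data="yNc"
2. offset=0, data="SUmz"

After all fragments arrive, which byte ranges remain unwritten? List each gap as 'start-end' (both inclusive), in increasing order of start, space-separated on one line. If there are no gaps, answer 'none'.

Answer: 4-10

Derivation:
Fragment 1: offset=11 len=3
Fragment 2: offset=0 len=4
Gaps: 4-10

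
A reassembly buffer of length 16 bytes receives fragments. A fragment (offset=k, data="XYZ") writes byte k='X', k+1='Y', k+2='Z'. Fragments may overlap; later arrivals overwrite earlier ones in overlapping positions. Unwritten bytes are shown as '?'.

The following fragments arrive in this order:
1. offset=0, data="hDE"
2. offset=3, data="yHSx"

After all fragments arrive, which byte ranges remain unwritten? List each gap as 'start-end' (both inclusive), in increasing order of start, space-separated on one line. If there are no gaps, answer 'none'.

Fragment 1: offset=0 len=3
Fragment 2: offset=3 len=4
Gaps: 7-15

Answer: 7-15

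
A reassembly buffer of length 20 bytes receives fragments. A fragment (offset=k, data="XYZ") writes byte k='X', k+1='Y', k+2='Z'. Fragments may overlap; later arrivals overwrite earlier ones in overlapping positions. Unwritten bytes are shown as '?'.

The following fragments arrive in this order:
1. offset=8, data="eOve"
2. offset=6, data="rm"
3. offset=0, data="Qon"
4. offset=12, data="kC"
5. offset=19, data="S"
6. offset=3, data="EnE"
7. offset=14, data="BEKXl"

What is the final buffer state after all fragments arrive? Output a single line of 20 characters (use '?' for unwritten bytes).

Answer: QonEnErmeOvekCBEKXlS

Derivation:
Fragment 1: offset=8 data="eOve" -> buffer=????????eOve????????
Fragment 2: offset=6 data="rm" -> buffer=??????rmeOve????????
Fragment 3: offset=0 data="Qon" -> buffer=Qon???rmeOve????????
Fragment 4: offset=12 data="kC" -> buffer=Qon???rmeOvekC??????
Fragment 5: offset=19 data="S" -> buffer=Qon???rmeOvekC?????S
Fragment 6: offset=3 data="EnE" -> buffer=QonEnErmeOvekC?????S
Fragment 7: offset=14 data="BEKXl" -> buffer=QonEnErmeOvekCBEKXlS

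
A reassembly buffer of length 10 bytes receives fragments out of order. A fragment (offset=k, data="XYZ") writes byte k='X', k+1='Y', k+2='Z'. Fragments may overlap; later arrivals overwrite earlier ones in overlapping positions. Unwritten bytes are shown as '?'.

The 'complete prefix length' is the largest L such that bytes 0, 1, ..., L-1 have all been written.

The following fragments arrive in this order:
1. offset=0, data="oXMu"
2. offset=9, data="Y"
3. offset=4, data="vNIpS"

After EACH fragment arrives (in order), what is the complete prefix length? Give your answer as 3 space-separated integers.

Answer: 4 4 10

Derivation:
Fragment 1: offset=0 data="oXMu" -> buffer=oXMu?????? -> prefix_len=4
Fragment 2: offset=9 data="Y" -> buffer=oXMu?????Y -> prefix_len=4
Fragment 3: offset=4 data="vNIpS" -> buffer=oXMuvNIpSY -> prefix_len=10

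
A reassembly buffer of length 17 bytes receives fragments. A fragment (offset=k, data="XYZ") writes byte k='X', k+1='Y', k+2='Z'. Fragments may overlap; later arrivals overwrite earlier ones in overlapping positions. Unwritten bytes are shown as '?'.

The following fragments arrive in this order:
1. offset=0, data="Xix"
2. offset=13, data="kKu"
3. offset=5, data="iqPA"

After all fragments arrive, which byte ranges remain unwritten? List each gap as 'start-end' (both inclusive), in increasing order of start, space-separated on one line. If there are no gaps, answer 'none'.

Fragment 1: offset=0 len=3
Fragment 2: offset=13 len=3
Fragment 3: offset=5 len=4
Gaps: 3-4 9-12 16-16

Answer: 3-4 9-12 16-16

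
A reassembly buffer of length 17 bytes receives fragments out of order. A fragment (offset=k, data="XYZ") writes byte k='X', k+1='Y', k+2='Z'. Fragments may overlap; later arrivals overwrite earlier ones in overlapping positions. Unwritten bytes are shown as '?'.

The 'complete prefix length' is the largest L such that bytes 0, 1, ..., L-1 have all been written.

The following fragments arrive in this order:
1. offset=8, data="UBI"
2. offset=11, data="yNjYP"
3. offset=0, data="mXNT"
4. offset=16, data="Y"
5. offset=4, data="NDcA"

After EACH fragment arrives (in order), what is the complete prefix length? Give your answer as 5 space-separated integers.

Answer: 0 0 4 4 17

Derivation:
Fragment 1: offset=8 data="UBI" -> buffer=????????UBI?????? -> prefix_len=0
Fragment 2: offset=11 data="yNjYP" -> buffer=????????UBIyNjYP? -> prefix_len=0
Fragment 3: offset=0 data="mXNT" -> buffer=mXNT????UBIyNjYP? -> prefix_len=4
Fragment 4: offset=16 data="Y" -> buffer=mXNT????UBIyNjYPY -> prefix_len=4
Fragment 5: offset=4 data="NDcA" -> buffer=mXNTNDcAUBIyNjYPY -> prefix_len=17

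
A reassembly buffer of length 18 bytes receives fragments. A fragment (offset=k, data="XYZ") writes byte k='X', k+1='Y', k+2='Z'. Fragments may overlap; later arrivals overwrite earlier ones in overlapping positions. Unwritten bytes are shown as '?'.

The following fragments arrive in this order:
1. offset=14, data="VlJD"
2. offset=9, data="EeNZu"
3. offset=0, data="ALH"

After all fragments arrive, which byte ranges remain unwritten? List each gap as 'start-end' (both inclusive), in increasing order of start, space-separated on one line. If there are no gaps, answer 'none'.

Answer: 3-8

Derivation:
Fragment 1: offset=14 len=4
Fragment 2: offset=9 len=5
Fragment 3: offset=0 len=3
Gaps: 3-8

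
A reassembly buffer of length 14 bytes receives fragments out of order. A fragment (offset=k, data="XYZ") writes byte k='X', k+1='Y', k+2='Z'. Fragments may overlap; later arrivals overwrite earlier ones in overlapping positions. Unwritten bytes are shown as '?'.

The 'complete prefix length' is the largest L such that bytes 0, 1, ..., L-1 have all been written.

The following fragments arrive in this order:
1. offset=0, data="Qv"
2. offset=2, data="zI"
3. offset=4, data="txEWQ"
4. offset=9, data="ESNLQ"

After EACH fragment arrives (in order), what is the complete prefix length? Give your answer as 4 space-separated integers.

Fragment 1: offset=0 data="Qv" -> buffer=Qv???????????? -> prefix_len=2
Fragment 2: offset=2 data="zI" -> buffer=QvzI?????????? -> prefix_len=4
Fragment 3: offset=4 data="txEWQ" -> buffer=QvzItxEWQ????? -> prefix_len=9
Fragment 4: offset=9 data="ESNLQ" -> buffer=QvzItxEWQESNLQ -> prefix_len=14

Answer: 2 4 9 14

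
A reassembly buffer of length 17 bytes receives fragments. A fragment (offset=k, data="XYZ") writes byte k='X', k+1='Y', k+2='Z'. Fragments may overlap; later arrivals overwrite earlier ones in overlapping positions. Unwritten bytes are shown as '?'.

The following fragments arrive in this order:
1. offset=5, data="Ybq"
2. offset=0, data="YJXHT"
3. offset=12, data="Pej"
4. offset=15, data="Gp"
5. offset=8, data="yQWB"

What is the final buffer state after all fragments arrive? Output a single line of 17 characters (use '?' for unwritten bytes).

Answer: YJXHTYbqyQWBPejGp

Derivation:
Fragment 1: offset=5 data="Ybq" -> buffer=?????Ybq?????????
Fragment 2: offset=0 data="YJXHT" -> buffer=YJXHTYbq?????????
Fragment 3: offset=12 data="Pej" -> buffer=YJXHTYbq????Pej??
Fragment 4: offset=15 data="Gp" -> buffer=YJXHTYbq????PejGp
Fragment 5: offset=8 data="yQWB" -> buffer=YJXHTYbqyQWBPejGp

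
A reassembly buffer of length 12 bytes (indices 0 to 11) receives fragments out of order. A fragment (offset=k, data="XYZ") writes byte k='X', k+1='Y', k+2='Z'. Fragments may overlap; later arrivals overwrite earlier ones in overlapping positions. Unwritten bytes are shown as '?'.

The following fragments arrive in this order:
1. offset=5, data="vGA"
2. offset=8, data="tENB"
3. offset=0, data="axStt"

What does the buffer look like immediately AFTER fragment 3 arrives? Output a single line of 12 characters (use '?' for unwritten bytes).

Fragment 1: offset=5 data="vGA" -> buffer=?????vGA????
Fragment 2: offset=8 data="tENB" -> buffer=?????vGAtENB
Fragment 3: offset=0 data="axStt" -> buffer=axSttvGAtENB

Answer: axSttvGAtENB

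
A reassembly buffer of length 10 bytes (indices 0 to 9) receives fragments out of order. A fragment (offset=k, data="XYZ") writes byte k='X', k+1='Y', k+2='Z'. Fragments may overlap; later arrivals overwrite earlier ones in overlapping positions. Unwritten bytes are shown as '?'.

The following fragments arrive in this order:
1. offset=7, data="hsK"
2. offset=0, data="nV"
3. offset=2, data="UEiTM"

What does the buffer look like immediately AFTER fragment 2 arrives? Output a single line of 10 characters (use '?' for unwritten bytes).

Answer: nV?????hsK

Derivation:
Fragment 1: offset=7 data="hsK" -> buffer=???????hsK
Fragment 2: offset=0 data="nV" -> buffer=nV?????hsK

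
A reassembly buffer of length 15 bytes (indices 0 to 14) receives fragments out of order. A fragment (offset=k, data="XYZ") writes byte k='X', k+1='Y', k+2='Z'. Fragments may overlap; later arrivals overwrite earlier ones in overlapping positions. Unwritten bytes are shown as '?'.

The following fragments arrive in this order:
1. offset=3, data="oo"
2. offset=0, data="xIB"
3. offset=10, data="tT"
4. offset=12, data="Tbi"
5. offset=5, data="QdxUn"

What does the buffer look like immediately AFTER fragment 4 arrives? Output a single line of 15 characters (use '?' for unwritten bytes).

Fragment 1: offset=3 data="oo" -> buffer=???oo??????????
Fragment 2: offset=0 data="xIB" -> buffer=xIBoo??????????
Fragment 3: offset=10 data="tT" -> buffer=xIBoo?????tT???
Fragment 4: offset=12 data="Tbi" -> buffer=xIBoo?????tTTbi

Answer: xIBoo?????tTTbi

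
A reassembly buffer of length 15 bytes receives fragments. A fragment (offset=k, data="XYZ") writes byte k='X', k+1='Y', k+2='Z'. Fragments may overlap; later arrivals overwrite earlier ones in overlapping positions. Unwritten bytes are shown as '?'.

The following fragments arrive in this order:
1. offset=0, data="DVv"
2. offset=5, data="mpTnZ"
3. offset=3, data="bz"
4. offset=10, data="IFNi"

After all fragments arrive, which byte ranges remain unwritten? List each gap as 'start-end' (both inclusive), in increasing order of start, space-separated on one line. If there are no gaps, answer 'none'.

Fragment 1: offset=0 len=3
Fragment 2: offset=5 len=5
Fragment 3: offset=3 len=2
Fragment 4: offset=10 len=4
Gaps: 14-14

Answer: 14-14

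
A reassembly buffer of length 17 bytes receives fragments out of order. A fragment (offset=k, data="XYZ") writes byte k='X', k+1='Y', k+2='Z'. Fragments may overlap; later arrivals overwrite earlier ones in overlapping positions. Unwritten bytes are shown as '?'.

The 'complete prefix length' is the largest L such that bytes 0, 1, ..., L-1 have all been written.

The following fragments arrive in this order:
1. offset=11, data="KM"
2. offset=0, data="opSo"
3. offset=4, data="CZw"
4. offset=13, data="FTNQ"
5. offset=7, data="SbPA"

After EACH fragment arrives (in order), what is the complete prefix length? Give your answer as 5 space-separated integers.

Answer: 0 4 7 7 17

Derivation:
Fragment 1: offset=11 data="KM" -> buffer=???????????KM???? -> prefix_len=0
Fragment 2: offset=0 data="opSo" -> buffer=opSo???????KM???? -> prefix_len=4
Fragment 3: offset=4 data="CZw" -> buffer=opSoCZw????KM???? -> prefix_len=7
Fragment 4: offset=13 data="FTNQ" -> buffer=opSoCZw????KMFTNQ -> prefix_len=7
Fragment 5: offset=7 data="SbPA" -> buffer=opSoCZwSbPAKMFTNQ -> prefix_len=17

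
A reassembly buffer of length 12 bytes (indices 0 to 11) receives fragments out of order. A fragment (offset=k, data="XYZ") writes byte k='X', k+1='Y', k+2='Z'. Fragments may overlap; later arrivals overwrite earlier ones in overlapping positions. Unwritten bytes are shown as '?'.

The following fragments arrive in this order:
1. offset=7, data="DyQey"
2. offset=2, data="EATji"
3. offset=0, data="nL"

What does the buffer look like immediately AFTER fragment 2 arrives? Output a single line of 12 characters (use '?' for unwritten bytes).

Answer: ??EATjiDyQey

Derivation:
Fragment 1: offset=7 data="DyQey" -> buffer=???????DyQey
Fragment 2: offset=2 data="EATji" -> buffer=??EATjiDyQey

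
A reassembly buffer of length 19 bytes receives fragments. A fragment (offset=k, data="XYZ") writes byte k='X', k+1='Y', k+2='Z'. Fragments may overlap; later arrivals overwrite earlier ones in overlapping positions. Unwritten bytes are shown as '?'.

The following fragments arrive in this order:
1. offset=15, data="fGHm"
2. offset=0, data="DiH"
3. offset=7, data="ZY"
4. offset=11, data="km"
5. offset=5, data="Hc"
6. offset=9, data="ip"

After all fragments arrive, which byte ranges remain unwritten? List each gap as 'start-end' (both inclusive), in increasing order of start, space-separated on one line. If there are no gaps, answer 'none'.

Answer: 3-4 13-14

Derivation:
Fragment 1: offset=15 len=4
Fragment 2: offset=0 len=3
Fragment 3: offset=7 len=2
Fragment 4: offset=11 len=2
Fragment 5: offset=5 len=2
Fragment 6: offset=9 len=2
Gaps: 3-4 13-14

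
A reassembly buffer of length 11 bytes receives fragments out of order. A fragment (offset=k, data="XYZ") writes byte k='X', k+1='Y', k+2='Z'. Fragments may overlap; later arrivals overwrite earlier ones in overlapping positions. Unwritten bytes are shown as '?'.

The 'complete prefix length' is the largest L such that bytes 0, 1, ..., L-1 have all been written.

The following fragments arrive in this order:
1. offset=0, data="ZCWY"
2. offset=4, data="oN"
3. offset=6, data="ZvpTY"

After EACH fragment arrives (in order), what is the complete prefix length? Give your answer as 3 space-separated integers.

Fragment 1: offset=0 data="ZCWY" -> buffer=ZCWY??????? -> prefix_len=4
Fragment 2: offset=4 data="oN" -> buffer=ZCWYoN????? -> prefix_len=6
Fragment 3: offset=6 data="ZvpTY" -> buffer=ZCWYoNZvpTY -> prefix_len=11

Answer: 4 6 11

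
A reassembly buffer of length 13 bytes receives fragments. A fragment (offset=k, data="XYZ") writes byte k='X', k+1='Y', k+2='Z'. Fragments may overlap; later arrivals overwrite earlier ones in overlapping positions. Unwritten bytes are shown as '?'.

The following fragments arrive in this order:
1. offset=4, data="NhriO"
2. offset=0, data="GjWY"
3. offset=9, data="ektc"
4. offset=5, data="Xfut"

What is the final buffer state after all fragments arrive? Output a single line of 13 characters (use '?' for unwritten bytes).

Fragment 1: offset=4 data="NhriO" -> buffer=????NhriO????
Fragment 2: offset=0 data="GjWY" -> buffer=GjWYNhriO????
Fragment 3: offset=9 data="ektc" -> buffer=GjWYNhriOektc
Fragment 4: offset=5 data="Xfut" -> buffer=GjWYNXfutektc

Answer: GjWYNXfutektc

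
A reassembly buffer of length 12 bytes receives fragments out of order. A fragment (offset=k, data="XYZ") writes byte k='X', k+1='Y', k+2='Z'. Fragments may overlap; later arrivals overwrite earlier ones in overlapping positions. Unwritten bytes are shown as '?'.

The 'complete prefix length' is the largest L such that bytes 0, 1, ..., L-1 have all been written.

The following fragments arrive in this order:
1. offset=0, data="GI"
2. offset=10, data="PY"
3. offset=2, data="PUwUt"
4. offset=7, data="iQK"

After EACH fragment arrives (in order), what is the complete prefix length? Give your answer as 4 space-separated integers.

Fragment 1: offset=0 data="GI" -> buffer=GI?????????? -> prefix_len=2
Fragment 2: offset=10 data="PY" -> buffer=GI????????PY -> prefix_len=2
Fragment 3: offset=2 data="PUwUt" -> buffer=GIPUwUt???PY -> prefix_len=7
Fragment 4: offset=7 data="iQK" -> buffer=GIPUwUtiQKPY -> prefix_len=12

Answer: 2 2 7 12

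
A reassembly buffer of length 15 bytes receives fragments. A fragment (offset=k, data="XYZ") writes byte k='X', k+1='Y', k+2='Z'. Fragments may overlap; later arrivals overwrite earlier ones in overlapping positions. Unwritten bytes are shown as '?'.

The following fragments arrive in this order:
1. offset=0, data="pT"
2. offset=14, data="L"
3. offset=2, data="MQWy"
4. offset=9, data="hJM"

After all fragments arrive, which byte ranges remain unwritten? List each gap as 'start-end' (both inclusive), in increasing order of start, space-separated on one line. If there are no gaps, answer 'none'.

Fragment 1: offset=0 len=2
Fragment 2: offset=14 len=1
Fragment 3: offset=2 len=4
Fragment 4: offset=9 len=3
Gaps: 6-8 12-13

Answer: 6-8 12-13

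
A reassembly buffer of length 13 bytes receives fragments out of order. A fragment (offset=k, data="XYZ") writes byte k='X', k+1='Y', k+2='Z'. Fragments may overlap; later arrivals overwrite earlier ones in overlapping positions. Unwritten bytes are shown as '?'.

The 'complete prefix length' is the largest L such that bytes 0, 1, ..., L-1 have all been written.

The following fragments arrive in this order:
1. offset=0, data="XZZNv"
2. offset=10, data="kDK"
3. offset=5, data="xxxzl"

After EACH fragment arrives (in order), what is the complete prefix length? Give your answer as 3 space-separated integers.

Fragment 1: offset=0 data="XZZNv" -> buffer=XZZNv???????? -> prefix_len=5
Fragment 2: offset=10 data="kDK" -> buffer=XZZNv?????kDK -> prefix_len=5
Fragment 3: offset=5 data="xxxzl" -> buffer=XZZNvxxxzlkDK -> prefix_len=13

Answer: 5 5 13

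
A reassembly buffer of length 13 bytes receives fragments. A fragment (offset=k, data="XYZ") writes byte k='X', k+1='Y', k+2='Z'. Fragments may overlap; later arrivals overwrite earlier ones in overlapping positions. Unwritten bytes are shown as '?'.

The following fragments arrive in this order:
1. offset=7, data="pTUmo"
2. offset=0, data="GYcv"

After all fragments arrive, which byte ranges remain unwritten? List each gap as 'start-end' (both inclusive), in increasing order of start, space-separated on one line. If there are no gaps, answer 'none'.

Fragment 1: offset=7 len=5
Fragment 2: offset=0 len=4
Gaps: 4-6 12-12

Answer: 4-6 12-12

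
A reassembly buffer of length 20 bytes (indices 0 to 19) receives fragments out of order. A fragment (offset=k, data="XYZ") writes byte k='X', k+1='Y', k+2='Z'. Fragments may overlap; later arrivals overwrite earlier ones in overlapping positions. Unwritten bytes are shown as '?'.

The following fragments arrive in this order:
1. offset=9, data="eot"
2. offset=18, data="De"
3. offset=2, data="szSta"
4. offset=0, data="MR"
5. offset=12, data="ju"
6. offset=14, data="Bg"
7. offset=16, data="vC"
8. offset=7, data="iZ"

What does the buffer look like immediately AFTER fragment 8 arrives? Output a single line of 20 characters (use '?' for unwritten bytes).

Fragment 1: offset=9 data="eot" -> buffer=?????????eot????????
Fragment 2: offset=18 data="De" -> buffer=?????????eot??????De
Fragment 3: offset=2 data="szSta" -> buffer=??szSta??eot??????De
Fragment 4: offset=0 data="MR" -> buffer=MRszSta??eot??????De
Fragment 5: offset=12 data="ju" -> buffer=MRszSta??eotju????De
Fragment 6: offset=14 data="Bg" -> buffer=MRszSta??eotjuBg??De
Fragment 7: offset=16 data="vC" -> buffer=MRszSta??eotjuBgvCDe
Fragment 8: offset=7 data="iZ" -> buffer=MRszStaiZeotjuBgvCDe

Answer: MRszStaiZeotjuBgvCDe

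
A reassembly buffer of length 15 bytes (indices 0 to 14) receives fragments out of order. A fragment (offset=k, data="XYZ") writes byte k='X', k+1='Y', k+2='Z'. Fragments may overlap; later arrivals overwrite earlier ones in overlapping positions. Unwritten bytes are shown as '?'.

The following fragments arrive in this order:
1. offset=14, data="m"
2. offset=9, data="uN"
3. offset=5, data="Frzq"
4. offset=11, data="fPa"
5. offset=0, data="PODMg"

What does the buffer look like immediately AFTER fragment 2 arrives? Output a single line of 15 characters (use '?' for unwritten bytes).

Answer: ?????????uN???m

Derivation:
Fragment 1: offset=14 data="m" -> buffer=??????????????m
Fragment 2: offset=9 data="uN" -> buffer=?????????uN???m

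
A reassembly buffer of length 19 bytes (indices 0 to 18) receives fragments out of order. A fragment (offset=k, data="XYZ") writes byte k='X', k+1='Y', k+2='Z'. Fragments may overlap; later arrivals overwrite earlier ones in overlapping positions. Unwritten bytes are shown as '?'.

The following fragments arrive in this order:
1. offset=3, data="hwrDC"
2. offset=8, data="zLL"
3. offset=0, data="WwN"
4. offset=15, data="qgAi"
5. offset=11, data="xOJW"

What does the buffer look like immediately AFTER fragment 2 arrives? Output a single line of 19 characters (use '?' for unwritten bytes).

Answer: ???hwrDCzLL????????

Derivation:
Fragment 1: offset=3 data="hwrDC" -> buffer=???hwrDC???????????
Fragment 2: offset=8 data="zLL" -> buffer=???hwrDCzLL????????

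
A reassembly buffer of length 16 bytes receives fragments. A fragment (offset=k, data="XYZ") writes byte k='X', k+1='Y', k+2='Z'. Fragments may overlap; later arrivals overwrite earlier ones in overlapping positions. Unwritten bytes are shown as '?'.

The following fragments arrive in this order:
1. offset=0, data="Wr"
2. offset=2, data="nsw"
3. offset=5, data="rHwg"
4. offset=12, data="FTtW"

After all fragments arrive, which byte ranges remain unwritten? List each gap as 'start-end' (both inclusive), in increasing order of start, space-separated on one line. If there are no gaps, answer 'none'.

Answer: 9-11

Derivation:
Fragment 1: offset=0 len=2
Fragment 2: offset=2 len=3
Fragment 3: offset=5 len=4
Fragment 4: offset=12 len=4
Gaps: 9-11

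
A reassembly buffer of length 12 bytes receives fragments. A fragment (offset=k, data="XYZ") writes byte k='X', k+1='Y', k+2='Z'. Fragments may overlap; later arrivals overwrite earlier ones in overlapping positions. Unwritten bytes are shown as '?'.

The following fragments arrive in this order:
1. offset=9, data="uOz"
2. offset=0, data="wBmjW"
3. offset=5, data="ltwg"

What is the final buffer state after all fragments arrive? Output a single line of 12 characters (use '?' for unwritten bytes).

Fragment 1: offset=9 data="uOz" -> buffer=?????????uOz
Fragment 2: offset=0 data="wBmjW" -> buffer=wBmjW????uOz
Fragment 3: offset=5 data="ltwg" -> buffer=wBmjWltwguOz

Answer: wBmjWltwguOz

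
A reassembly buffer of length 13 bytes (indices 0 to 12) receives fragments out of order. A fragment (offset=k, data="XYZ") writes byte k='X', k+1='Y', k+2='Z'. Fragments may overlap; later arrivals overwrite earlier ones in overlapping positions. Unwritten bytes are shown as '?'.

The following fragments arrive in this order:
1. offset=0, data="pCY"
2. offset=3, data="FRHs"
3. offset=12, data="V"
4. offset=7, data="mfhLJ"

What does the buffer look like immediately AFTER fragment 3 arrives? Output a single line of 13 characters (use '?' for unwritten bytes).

Answer: pCYFRHs?????V

Derivation:
Fragment 1: offset=0 data="pCY" -> buffer=pCY??????????
Fragment 2: offset=3 data="FRHs" -> buffer=pCYFRHs??????
Fragment 3: offset=12 data="V" -> buffer=pCYFRHs?????V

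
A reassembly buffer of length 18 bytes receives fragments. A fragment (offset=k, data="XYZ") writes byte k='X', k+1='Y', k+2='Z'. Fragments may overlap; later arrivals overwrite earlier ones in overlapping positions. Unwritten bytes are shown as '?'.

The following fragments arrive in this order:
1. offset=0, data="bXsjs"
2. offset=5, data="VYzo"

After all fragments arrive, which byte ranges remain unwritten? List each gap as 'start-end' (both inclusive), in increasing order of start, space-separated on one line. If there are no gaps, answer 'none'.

Answer: 9-17

Derivation:
Fragment 1: offset=0 len=5
Fragment 2: offset=5 len=4
Gaps: 9-17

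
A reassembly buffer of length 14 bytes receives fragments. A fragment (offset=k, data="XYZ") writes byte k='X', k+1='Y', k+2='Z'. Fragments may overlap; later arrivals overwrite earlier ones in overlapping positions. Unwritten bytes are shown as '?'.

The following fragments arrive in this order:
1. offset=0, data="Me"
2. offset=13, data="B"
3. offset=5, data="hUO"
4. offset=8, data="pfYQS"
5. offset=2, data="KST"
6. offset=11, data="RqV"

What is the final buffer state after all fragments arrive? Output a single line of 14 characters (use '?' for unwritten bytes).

Fragment 1: offset=0 data="Me" -> buffer=Me????????????
Fragment 2: offset=13 data="B" -> buffer=Me???????????B
Fragment 3: offset=5 data="hUO" -> buffer=Me???hUO?????B
Fragment 4: offset=8 data="pfYQS" -> buffer=Me???hUOpfYQSB
Fragment 5: offset=2 data="KST" -> buffer=MeKSThUOpfYQSB
Fragment 6: offset=11 data="RqV" -> buffer=MeKSThUOpfYRqV

Answer: MeKSThUOpfYRqV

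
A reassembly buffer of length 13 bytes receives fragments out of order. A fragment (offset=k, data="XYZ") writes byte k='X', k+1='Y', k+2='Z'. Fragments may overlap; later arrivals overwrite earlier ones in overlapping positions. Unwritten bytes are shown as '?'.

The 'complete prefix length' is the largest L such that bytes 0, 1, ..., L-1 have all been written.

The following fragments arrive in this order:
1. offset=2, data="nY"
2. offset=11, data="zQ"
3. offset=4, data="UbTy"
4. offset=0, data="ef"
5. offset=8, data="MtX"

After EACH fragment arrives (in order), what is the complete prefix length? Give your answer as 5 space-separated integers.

Answer: 0 0 0 8 13

Derivation:
Fragment 1: offset=2 data="nY" -> buffer=??nY????????? -> prefix_len=0
Fragment 2: offset=11 data="zQ" -> buffer=??nY???????zQ -> prefix_len=0
Fragment 3: offset=4 data="UbTy" -> buffer=??nYUbTy???zQ -> prefix_len=0
Fragment 4: offset=0 data="ef" -> buffer=efnYUbTy???zQ -> prefix_len=8
Fragment 5: offset=8 data="MtX" -> buffer=efnYUbTyMtXzQ -> prefix_len=13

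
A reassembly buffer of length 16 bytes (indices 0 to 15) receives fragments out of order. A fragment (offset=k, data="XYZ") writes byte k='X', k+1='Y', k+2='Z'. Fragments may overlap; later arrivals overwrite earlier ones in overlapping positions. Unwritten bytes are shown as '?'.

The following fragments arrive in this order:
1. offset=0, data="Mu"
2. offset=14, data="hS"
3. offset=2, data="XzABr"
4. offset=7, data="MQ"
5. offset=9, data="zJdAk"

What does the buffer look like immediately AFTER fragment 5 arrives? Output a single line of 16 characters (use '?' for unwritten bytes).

Fragment 1: offset=0 data="Mu" -> buffer=Mu??????????????
Fragment 2: offset=14 data="hS" -> buffer=Mu????????????hS
Fragment 3: offset=2 data="XzABr" -> buffer=MuXzABr???????hS
Fragment 4: offset=7 data="MQ" -> buffer=MuXzABrMQ?????hS
Fragment 5: offset=9 data="zJdAk" -> buffer=MuXzABrMQzJdAkhS

Answer: MuXzABrMQzJdAkhS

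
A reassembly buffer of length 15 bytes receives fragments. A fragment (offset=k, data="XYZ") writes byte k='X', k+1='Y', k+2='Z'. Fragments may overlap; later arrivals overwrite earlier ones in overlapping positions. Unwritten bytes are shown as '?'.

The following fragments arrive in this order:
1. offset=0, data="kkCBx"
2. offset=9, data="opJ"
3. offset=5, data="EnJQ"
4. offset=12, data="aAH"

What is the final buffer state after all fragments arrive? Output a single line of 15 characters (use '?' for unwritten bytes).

Fragment 1: offset=0 data="kkCBx" -> buffer=kkCBx??????????
Fragment 2: offset=9 data="opJ" -> buffer=kkCBx????opJ???
Fragment 3: offset=5 data="EnJQ" -> buffer=kkCBxEnJQopJ???
Fragment 4: offset=12 data="aAH" -> buffer=kkCBxEnJQopJaAH

Answer: kkCBxEnJQopJaAH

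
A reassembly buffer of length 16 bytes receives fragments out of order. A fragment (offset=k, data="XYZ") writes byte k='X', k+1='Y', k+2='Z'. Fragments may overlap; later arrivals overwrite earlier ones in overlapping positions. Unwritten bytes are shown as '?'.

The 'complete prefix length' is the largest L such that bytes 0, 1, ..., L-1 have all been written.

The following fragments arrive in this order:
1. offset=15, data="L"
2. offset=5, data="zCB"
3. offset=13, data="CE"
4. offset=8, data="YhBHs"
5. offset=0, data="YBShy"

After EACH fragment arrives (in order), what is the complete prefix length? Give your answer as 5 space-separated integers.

Fragment 1: offset=15 data="L" -> buffer=???????????????L -> prefix_len=0
Fragment 2: offset=5 data="zCB" -> buffer=?????zCB???????L -> prefix_len=0
Fragment 3: offset=13 data="CE" -> buffer=?????zCB?????CEL -> prefix_len=0
Fragment 4: offset=8 data="YhBHs" -> buffer=?????zCBYhBHsCEL -> prefix_len=0
Fragment 5: offset=0 data="YBShy" -> buffer=YBShyzCBYhBHsCEL -> prefix_len=16

Answer: 0 0 0 0 16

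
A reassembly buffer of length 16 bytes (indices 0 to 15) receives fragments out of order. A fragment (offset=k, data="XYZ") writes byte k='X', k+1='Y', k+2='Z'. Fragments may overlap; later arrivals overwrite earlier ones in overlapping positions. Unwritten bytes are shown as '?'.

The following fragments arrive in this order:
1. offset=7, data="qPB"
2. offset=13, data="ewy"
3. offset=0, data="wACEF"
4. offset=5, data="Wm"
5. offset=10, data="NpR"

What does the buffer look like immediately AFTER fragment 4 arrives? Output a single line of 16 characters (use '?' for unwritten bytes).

Answer: wACEFWmqPB???ewy

Derivation:
Fragment 1: offset=7 data="qPB" -> buffer=???????qPB??????
Fragment 2: offset=13 data="ewy" -> buffer=???????qPB???ewy
Fragment 3: offset=0 data="wACEF" -> buffer=wACEF??qPB???ewy
Fragment 4: offset=5 data="Wm" -> buffer=wACEFWmqPB???ewy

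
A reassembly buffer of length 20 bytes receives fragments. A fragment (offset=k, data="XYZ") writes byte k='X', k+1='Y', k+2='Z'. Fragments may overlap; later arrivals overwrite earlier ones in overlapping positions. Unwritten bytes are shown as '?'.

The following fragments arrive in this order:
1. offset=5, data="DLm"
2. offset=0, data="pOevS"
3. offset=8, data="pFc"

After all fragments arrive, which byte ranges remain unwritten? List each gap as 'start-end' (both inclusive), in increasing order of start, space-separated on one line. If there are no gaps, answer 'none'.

Fragment 1: offset=5 len=3
Fragment 2: offset=0 len=5
Fragment 3: offset=8 len=3
Gaps: 11-19

Answer: 11-19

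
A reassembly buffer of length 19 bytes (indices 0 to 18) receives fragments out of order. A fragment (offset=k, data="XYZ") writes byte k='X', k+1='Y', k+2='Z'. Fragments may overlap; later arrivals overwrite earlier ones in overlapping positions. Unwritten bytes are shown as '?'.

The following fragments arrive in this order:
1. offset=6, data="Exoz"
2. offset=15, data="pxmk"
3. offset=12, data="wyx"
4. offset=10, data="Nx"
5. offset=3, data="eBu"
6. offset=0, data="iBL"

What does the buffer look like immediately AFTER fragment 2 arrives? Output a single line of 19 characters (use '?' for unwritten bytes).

Answer: ??????Exoz?????pxmk

Derivation:
Fragment 1: offset=6 data="Exoz" -> buffer=??????Exoz?????????
Fragment 2: offset=15 data="pxmk" -> buffer=??????Exoz?????pxmk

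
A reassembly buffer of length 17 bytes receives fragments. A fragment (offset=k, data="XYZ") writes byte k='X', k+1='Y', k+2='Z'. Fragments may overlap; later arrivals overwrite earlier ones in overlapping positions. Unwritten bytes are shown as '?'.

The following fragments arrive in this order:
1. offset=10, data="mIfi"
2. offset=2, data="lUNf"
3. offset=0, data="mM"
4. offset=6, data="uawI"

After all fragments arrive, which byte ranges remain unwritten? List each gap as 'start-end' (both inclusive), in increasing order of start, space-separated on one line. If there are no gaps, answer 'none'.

Answer: 14-16

Derivation:
Fragment 1: offset=10 len=4
Fragment 2: offset=2 len=4
Fragment 3: offset=0 len=2
Fragment 4: offset=6 len=4
Gaps: 14-16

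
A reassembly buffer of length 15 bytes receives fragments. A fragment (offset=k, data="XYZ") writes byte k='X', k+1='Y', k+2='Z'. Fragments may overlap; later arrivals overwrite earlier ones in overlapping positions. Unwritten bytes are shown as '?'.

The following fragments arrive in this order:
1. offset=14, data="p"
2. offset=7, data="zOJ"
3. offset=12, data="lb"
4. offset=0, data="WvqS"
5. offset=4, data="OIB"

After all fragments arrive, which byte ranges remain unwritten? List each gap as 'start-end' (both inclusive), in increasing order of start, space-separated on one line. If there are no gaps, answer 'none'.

Fragment 1: offset=14 len=1
Fragment 2: offset=7 len=3
Fragment 3: offset=12 len=2
Fragment 4: offset=0 len=4
Fragment 5: offset=4 len=3
Gaps: 10-11

Answer: 10-11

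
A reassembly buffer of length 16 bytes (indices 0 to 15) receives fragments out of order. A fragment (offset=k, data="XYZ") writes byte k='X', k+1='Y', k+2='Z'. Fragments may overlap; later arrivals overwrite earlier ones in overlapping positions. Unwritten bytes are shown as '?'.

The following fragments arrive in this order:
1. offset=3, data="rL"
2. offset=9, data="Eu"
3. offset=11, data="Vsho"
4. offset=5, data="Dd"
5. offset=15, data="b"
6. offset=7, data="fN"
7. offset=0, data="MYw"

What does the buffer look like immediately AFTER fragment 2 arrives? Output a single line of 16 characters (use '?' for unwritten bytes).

Answer: ???rL????Eu?????

Derivation:
Fragment 1: offset=3 data="rL" -> buffer=???rL???????????
Fragment 2: offset=9 data="Eu" -> buffer=???rL????Eu?????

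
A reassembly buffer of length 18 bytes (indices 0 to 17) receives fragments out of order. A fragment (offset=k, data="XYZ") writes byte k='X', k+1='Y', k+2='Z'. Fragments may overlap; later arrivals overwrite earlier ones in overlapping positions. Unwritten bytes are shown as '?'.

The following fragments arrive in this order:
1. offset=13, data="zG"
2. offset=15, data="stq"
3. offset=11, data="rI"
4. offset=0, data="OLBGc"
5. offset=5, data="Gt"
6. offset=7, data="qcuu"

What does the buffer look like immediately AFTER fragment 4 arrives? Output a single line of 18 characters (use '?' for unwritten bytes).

Answer: OLBGc??????rIzGstq

Derivation:
Fragment 1: offset=13 data="zG" -> buffer=?????????????zG???
Fragment 2: offset=15 data="stq" -> buffer=?????????????zGstq
Fragment 3: offset=11 data="rI" -> buffer=???????????rIzGstq
Fragment 4: offset=0 data="OLBGc" -> buffer=OLBGc??????rIzGstq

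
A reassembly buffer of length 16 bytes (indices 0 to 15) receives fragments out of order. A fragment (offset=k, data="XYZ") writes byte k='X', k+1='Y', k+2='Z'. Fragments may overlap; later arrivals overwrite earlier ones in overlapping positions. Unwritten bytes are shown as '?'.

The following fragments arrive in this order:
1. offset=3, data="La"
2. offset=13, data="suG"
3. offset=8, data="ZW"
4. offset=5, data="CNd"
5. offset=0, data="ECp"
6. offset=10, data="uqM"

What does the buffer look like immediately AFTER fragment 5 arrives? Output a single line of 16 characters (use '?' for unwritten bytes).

Answer: ECpLaCNdZW???suG

Derivation:
Fragment 1: offset=3 data="La" -> buffer=???La???????????
Fragment 2: offset=13 data="suG" -> buffer=???La????????suG
Fragment 3: offset=8 data="ZW" -> buffer=???La???ZW???suG
Fragment 4: offset=5 data="CNd" -> buffer=???LaCNdZW???suG
Fragment 5: offset=0 data="ECp" -> buffer=ECpLaCNdZW???suG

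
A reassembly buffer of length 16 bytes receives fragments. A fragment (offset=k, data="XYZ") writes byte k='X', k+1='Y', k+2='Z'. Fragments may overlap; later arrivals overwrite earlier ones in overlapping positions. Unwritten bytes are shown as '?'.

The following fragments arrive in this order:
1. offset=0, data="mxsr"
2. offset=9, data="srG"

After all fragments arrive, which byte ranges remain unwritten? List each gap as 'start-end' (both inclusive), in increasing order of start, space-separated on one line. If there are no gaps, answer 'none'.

Answer: 4-8 12-15

Derivation:
Fragment 1: offset=0 len=4
Fragment 2: offset=9 len=3
Gaps: 4-8 12-15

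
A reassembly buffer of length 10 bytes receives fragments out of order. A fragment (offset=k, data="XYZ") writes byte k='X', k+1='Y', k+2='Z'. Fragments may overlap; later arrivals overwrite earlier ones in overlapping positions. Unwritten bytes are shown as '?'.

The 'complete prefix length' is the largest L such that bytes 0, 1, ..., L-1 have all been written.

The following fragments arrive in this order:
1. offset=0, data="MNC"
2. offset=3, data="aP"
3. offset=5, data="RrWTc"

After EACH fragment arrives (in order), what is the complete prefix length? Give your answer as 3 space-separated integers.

Fragment 1: offset=0 data="MNC" -> buffer=MNC??????? -> prefix_len=3
Fragment 2: offset=3 data="aP" -> buffer=MNCaP????? -> prefix_len=5
Fragment 3: offset=5 data="RrWTc" -> buffer=MNCaPRrWTc -> prefix_len=10

Answer: 3 5 10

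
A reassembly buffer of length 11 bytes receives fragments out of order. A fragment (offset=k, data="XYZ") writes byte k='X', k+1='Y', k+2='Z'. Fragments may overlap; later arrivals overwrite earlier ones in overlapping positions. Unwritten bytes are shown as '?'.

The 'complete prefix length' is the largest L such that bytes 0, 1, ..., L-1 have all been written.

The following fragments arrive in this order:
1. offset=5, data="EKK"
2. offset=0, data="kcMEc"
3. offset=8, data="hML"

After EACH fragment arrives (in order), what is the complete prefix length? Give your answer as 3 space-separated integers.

Answer: 0 8 11

Derivation:
Fragment 1: offset=5 data="EKK" -> buffer=?????EKK??? -> prefix_len=0
Fragment 2: offset=0 data="kcMEc" -> buffer=kcMEcEKK??? -> prefix_len=8
Fragment 3: offset=8 data="hML" -> buffer=kcMEcEKKhML -> prefix_len=11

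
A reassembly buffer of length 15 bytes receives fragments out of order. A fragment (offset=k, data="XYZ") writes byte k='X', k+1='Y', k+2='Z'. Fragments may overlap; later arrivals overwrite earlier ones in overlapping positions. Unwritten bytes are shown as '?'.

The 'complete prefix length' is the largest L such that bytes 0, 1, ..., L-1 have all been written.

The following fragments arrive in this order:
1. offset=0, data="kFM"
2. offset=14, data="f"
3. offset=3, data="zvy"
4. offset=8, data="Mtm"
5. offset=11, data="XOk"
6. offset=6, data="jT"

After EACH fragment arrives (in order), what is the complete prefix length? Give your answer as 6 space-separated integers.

Answer: 3 3 6 6 6 15

Derivation:
Fragment 1: offset=0 data="kFM" -> buffer=kFM???????????? -> prefix_len=3
Fragment 2: offset=14 data="f" -> buffer=kFM???????????f -> prefix_len=3
Fragment 3: offset=3 data="zvy" -> buffer=kFMzvy????????f -> prefix_len=6
Fragment 4: offset=8 data="Mtm" -> buffer=kFMzvy??Mtm???f -> prefix_len=6
Fragment 5: offset=11 data="XOk" -> buffer=kFMzvy??MtmXOkf -> prefix_len=6
Fragment 6: offset=6 data="jT" -> buffer=kFMzvyjTMtmXOkf -> prefix_len=15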